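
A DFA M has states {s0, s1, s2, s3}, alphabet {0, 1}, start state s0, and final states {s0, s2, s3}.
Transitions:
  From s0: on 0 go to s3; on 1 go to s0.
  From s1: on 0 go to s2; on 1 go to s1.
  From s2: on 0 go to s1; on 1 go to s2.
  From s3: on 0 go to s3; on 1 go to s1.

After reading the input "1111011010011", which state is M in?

s0 --1--> s0
s0 --1--> s0
s0 --1--> s0
s0 --1--> s0
s0 --0--> s3
s3 --1--> s1
s1 --1--> s1
s1 --0--> s2
s2 --1--> s2
s2 --0--> s1
s1 --0--> s2
s2 --1--> s2
s2 --1--> s2

s2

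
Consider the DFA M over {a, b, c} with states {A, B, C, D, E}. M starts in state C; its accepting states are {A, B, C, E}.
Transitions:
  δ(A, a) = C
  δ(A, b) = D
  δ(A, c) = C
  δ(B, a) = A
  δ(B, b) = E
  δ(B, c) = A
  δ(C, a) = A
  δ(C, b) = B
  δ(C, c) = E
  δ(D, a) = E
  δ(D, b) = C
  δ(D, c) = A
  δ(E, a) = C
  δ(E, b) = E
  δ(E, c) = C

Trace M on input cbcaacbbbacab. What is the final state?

B

C --c--> E
E --b--> E
E --c--> C
C --a--> A
A --a--> C
C --c--> E
E --b--> E
E --b--> E
E --b--> E
E --a--> C
C --c--> E
E --a--> C
C --b--> B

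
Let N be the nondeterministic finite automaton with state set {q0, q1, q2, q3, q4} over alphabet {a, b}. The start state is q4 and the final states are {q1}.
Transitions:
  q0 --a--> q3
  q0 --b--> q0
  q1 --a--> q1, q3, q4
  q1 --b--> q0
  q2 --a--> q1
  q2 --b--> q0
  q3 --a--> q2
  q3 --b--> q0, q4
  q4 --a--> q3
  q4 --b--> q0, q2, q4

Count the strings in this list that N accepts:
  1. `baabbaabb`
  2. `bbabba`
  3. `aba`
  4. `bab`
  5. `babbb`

`baabbaabb`: rejected
`bbabba`: accepted
`aba`: rejected
`bab`: rejected
`babbb`: rejected

1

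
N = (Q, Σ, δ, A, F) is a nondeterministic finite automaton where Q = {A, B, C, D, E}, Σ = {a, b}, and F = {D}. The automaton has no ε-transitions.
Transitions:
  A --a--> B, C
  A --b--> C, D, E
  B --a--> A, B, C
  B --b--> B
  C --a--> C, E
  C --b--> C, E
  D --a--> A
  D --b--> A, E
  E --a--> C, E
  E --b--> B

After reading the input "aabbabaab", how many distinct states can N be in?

Start: {A}
read a: {B, C}
read a: {A, B, C, E}
read b: {B, C, D, E}
read b: {A, B, C, E}
read a: {A, B, C, E}
read b: {B, C, D, E}
read a: {A, B, C, E}
read a: {A, B, C, E}
read b: {B, C, D, E}
Final reachable set {B, C, D, E} has 4 states.

4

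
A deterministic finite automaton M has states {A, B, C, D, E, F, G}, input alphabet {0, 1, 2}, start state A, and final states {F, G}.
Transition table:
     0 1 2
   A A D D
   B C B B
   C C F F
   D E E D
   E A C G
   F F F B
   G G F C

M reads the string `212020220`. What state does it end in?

C

A --2--> D
D --1--> E
E --2--> G
G --0--> G
G --2--> C
C --0--> C
C --2--> F
F --2--> B
B --0--> C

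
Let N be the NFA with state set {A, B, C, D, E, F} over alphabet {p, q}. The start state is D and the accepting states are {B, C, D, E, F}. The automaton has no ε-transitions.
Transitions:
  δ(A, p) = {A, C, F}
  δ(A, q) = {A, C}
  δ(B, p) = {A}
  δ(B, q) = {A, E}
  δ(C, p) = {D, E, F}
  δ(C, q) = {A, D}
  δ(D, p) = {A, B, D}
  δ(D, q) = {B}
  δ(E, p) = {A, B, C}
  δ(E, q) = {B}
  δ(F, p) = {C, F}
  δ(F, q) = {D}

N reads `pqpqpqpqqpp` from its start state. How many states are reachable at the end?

Start: {D}
read p: {A, B, D}
read q: {A, B, C, E}
read p: {A, B, C, D, E, F}
read q: {A, B, C, D, E}
read p: {A, B, C, D, E, F}
read q: {A, B, C, D, E}
read p: {A, B, C, D, E, F}
read q: {A, B, C, D, E}
read q: {A, B, C, D, E}
read p: {A, B, C, D, E, F}
read p: {A, B, C, D, E, F}
Final reachable set {A, B, C, D, E, F} has 6 states.

6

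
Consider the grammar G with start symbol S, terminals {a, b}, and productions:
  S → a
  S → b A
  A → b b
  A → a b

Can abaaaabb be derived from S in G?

no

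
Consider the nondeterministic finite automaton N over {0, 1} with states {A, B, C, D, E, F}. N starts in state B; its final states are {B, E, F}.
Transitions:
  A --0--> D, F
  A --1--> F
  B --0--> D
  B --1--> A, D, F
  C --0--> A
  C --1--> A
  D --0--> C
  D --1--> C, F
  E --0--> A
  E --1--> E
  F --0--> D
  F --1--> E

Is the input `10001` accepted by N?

accepted

Start: {B}
read 1: {A, D, F}
read 0: {C, D, F}
read 0: {A, C, D}
read 0: {A, C, D, F}
read 1: {A, C, E, F}
Reachable ∩ accepting = {E, F} — nonempty.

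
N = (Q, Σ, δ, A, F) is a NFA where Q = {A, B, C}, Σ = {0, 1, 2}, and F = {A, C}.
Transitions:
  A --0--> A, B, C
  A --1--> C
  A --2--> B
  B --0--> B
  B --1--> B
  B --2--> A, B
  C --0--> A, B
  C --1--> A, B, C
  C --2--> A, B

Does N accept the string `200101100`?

Start: {A}
read 2: {B}
read 0: {B}
read 0: {B}
read 1: {B}
read 0: {B}
read 1: {B}
read 1: {B}
read 0: {B}
read 0: {B}
Reachable ∩ accepting = {} — empty.

rejected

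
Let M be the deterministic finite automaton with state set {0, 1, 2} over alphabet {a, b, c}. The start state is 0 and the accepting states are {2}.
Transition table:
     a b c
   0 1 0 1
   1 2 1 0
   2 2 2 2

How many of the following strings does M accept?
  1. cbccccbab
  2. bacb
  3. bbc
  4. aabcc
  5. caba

3

cbccccbab: accepted
bacb: rejected
bbc: rejected
aabcc: accepted
caba: accepted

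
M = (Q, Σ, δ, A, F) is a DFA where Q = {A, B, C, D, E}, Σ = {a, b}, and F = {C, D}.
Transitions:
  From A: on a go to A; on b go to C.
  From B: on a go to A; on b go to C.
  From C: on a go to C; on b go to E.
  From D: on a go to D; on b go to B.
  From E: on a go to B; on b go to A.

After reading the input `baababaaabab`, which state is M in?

A --b--> C
C --a--> C
C --a--> C
C --b--> E
E --a--> B
B --b--> C
C --a--> C
C --a--> C
C --a--> C
C --b--> E
E --a--> B
B --b--> C

C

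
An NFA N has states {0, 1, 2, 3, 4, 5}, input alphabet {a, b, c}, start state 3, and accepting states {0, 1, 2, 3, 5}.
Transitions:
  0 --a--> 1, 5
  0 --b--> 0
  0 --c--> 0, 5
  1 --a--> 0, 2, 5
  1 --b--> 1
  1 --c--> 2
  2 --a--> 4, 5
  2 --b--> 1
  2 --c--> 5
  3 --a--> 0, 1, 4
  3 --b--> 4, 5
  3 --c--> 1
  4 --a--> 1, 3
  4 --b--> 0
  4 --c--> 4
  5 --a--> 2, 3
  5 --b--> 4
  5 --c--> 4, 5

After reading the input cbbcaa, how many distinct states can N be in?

3

Start: {3}
read c: {1}
read b: {1}
read b: {1}
read c: {2}
read a: {4, 5}
read a: {1, 2, 3}
Final reachable set {1, 2, 3} has 3 states.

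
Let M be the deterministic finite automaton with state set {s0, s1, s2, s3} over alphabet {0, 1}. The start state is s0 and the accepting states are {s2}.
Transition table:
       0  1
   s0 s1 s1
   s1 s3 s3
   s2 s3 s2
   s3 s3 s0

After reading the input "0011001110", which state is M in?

s3

s0 --0--> s1
s1 --0--> s3
s3 --1--> s0
s0 --1--> s1
s1 --0--> s3
s3 --0--> s3
s3 --1--> s0
s0 --1--> s1
s1 --1--> s3
s3 --0--> s3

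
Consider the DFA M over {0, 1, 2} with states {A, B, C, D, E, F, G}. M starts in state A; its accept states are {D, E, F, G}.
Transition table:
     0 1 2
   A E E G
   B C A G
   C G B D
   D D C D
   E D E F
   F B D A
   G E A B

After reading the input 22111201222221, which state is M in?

A

A --2--> G
G --2--> B
B --1--> A
A --1--> E
E --1--> E
E --2--> F
F --0--> B
B --1--> A
A --2--> G
G --2--> B
B --2--> G
G --2--> B
B --2--> G
G --1--> A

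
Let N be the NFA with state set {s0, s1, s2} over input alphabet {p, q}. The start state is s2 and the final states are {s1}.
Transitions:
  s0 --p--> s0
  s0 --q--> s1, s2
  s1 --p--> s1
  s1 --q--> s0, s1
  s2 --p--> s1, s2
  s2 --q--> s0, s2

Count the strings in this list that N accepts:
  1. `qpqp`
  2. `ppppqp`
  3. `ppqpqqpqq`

3

`qpqp`: accepted
`ppppqp`: accepted
`ppqpqqpqq`: accepted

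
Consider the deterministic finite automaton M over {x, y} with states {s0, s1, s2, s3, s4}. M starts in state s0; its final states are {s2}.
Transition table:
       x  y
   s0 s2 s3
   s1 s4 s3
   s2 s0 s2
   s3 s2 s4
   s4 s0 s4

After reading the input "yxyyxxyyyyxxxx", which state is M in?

s0 --y--> s3
s3 --x--> s2
s2 --y--> s2
s2 --y--> s2
s2 --x--> s0
s0 --x--> s2
s2 --y--> s2
s2 --y--> s2
s2 --y--> s2
s2 --y--> s2
s2 --x--> s0
s0 --x--> s2
s2 --x--> s0
s0 --x--> s2

s2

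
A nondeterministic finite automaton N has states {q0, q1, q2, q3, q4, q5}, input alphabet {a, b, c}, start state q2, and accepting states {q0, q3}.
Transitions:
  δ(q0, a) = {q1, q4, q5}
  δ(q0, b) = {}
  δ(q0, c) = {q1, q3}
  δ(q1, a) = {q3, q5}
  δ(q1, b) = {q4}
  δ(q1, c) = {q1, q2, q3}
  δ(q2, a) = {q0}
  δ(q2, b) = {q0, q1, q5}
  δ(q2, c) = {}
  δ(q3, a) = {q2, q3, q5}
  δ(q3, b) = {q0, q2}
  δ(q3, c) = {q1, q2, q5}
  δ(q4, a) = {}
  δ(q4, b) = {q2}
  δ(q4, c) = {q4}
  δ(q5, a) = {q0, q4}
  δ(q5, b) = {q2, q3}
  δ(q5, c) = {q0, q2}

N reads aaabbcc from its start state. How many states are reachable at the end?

4

Start: {q2}
read a: {q0}
read a: {q1, q4, q5}
read a: {q0, q3, q4, q5}
read b: {q0, q2, q3}
read b: {q0, q1, q2, q5}
read c: {q0, q1, q2, q3}
read c: {q1, q2, q3, q5}
Final reachable set {q1, q2, q3, q5} has 4 states.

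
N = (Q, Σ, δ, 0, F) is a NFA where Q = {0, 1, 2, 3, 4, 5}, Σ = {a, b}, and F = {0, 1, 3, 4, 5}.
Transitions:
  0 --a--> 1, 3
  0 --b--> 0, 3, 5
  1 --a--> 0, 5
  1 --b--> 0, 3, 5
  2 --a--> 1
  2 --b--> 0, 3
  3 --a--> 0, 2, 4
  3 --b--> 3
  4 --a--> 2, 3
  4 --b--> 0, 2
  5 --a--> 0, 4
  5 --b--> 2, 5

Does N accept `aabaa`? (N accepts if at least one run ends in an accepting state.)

accepted

Start: {0}
read a: {1, 3}
read a: {0, 2, 4, 5}
read b: {0, 2, 3, 5}
read a: {0, 1, 2, 3, 4}
read a: {0, 1, 2, 3, 4, 5}
Reachable ∩ accepting = {0, 1, 3, 4, 5} — nonempty.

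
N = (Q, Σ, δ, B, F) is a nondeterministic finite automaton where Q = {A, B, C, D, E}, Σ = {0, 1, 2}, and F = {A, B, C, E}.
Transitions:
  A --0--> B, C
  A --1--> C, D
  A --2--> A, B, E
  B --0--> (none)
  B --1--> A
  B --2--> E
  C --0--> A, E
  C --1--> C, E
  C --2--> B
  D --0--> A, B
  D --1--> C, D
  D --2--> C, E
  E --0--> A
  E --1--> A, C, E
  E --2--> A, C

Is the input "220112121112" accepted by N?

Start: {B}
read 2: {E}
read 2: {A, C}
read 0: {A, B, C, E}
read 1: {A, C, D, E}
read 1: {A, C, D, E}
read 2: {A, B, C, E}
read 1: {A, C, D, E}
read 2: {A, B, C, E}
read 1: {A, C, D, E}
read 1: {A, C, D, E}
read 1: {A, C, D, E}
read 2: {A, B, C, E}
Reachable ∩ accepting = {A, B, C, E} — nonempty.

accepted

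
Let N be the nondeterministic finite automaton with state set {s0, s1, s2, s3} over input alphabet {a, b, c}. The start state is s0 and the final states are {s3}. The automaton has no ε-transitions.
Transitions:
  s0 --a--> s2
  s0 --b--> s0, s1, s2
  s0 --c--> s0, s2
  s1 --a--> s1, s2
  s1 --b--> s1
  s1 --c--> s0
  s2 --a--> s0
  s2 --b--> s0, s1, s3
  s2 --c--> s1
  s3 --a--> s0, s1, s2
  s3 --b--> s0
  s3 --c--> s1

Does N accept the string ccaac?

Start: {s0}
read c: {s0, s2}
read c: {s0, s1, s2}
read a: {s0, s1, s2}
read a: {s0, s1, s2}
read c: {s0, s1, s2}
Reachable ∩ accepting = {} — empty.

rejected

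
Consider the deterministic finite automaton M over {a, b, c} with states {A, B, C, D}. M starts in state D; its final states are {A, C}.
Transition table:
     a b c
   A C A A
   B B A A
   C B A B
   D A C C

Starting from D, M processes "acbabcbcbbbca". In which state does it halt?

D --a--> A
A --c--> A
A --b--> A
A --a--> C
C --b--> A
A --c--> A
A --b--> A
A --c--> A
A --b--> A
A --b--> A
A --b--> A
A --c--> A
A --a--> C

C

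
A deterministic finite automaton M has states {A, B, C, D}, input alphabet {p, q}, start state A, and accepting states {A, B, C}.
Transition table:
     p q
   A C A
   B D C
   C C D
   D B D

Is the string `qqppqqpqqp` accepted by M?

A --q--> A
A --q--> A
A --p--> C
C --p--> C
C --q--> D
D --q--> D
D --p--> B
B --q--> C
C --q--> D
D --p--> B
End in state B, which is an accepting state.

accepted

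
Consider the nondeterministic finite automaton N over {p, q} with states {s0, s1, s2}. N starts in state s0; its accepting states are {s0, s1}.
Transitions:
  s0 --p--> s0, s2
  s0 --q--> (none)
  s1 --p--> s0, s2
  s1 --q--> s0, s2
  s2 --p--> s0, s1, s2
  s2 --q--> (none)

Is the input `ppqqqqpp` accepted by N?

Start: {s0}
read p: {s0, s2}
read p: {s0, s1, s2}
read q: {s0, s2}
read q: {}
The reachable set is empty and stays empty for the remaining 4 symbols.
Reachable ∩ accepting = {} — empty.

rejected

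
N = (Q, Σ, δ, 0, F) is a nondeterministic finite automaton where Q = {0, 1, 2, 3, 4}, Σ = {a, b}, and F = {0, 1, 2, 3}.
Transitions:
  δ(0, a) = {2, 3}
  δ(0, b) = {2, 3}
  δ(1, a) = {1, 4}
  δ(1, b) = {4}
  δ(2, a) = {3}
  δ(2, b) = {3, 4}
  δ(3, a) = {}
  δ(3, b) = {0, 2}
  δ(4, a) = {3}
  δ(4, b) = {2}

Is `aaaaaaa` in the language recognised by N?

rejected

Start: {0}
read a: {2, 3}
read a: {3}
read a: {}
The reachable set is empty and stays empty for the remaining 4 symbols.
Reachable ∩ accepting = {} — empty.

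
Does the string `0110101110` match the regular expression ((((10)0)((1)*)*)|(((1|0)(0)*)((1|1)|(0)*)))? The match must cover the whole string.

Neither (((10)0)((1)*)*) nor (((1|0)(0)*)((1|1)|(0)*)) matches 0110101110.

no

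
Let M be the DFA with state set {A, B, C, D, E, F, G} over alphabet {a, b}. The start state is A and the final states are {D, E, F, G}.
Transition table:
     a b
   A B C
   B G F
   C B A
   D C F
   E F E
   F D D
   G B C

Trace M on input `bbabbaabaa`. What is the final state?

A --b--> C
C --b--> A
A --a--> B
B --b--> F
F --b--> D
D --a--> C
C --a--> B
B --b--> F
F --a--> D
D --a--> C

C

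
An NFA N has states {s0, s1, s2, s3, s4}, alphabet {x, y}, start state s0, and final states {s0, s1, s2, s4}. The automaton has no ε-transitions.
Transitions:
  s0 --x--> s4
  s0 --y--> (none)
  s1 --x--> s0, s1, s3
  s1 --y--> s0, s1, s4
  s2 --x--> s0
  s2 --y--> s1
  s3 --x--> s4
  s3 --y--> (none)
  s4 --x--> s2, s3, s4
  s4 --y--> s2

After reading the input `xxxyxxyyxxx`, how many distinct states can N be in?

Start: {s0}
read x: {s4}
read x: {s2, s3, s4}
read x: {s0, s2, s3, s4}
read y: {s1, s2}
read x: {s0, s1, s3}
read x: {s0, s1, s3, s4}
read y: {s0, s1, s2, s4}
read y: {s0, s1, s2, s4}
read x: {s0, s1, s2, s3, s4}
read x: {s0, s1, s2, s3, s4}
read x: {s0, s1, s2, s3, s4}
Final reachable set {s0, s1, s2, s3, s4} has 5 states.

5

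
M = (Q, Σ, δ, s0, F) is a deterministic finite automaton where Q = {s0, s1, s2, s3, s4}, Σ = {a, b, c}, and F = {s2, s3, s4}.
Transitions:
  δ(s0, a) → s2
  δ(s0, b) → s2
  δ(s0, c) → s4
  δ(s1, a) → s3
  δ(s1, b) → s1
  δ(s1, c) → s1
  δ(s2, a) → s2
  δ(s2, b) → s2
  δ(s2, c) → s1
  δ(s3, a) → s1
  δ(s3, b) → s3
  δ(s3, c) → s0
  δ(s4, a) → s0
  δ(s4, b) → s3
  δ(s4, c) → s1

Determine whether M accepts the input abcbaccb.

s0 --a--> s2
s2 --b--> s2
s2 --c--> s1
s1 --b--> s1
s1 --a--> s3
s3 --c--> s0
s0 --c--> s4
s4 --b--> s3
End in state s3, which is an accepting state.

accepted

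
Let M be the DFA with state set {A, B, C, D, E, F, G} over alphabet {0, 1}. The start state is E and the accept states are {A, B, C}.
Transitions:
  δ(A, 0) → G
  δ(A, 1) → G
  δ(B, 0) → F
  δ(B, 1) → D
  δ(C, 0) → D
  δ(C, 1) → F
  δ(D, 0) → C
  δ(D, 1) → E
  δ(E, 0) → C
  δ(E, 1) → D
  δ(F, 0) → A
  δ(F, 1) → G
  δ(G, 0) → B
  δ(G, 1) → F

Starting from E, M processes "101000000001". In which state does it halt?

E --1--> D
D --0--> C
C --1--> F
F --0--> A
A --0--> G
G --0--> B
B --0--> F
F --0--> A
A --0--> G
G --0--> B
B --0--> F
F --1--> G

G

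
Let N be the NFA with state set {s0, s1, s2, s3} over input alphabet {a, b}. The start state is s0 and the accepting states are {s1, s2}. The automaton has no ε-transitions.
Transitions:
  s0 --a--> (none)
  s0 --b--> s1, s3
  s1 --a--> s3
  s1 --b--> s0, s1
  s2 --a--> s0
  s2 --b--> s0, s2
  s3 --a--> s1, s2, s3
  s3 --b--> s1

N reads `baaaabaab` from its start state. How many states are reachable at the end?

4

Start: {s0}
read b: {s1, s3}
read a: {s1, s2, s3}
read a: {s0, s1, s2, s3}
read a: {s0, s1, s2, s3}
read a: {s0, s1, s2, s3}
read b: {s0, s1, s2, s3}
read a: {s0, s1, s2, s3}
read a: {s0, s1, s2, s3}
read b: {s0, s1, s2, s3}
Final reachable set {s0, s1, s2, s3} has 4 states.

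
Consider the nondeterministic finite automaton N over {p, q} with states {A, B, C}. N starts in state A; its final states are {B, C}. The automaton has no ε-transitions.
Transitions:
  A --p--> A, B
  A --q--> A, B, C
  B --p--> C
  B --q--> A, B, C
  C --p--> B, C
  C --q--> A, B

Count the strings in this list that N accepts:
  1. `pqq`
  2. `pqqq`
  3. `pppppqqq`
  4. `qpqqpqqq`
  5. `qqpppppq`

5

`pqq`: accepted
`pqqq`: accepted
`pppppqqq`: accepted
`qpqqpqqq`: accepted
`qqpppppq`: accepted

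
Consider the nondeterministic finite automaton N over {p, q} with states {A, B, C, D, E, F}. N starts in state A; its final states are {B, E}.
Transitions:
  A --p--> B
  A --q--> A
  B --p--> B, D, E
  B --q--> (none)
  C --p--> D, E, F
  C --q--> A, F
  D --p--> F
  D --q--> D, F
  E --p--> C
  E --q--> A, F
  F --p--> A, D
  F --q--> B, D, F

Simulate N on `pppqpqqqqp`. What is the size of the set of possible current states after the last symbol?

Start: {A}
read p: {B}
read p: {B, D, E}
read p: {B, C, D, E, F}
read q: {A, B, D, F}
read p: {A, B, D, E, F}
read q: {A, B, D, F}
read q: {A, B, D, F}
read q: {A, B, D, F}
read q: {A, B, D, F}
read p: {A, B, D, E, F}
Final reachable set {A, B, D, E, F} has 5 states.

5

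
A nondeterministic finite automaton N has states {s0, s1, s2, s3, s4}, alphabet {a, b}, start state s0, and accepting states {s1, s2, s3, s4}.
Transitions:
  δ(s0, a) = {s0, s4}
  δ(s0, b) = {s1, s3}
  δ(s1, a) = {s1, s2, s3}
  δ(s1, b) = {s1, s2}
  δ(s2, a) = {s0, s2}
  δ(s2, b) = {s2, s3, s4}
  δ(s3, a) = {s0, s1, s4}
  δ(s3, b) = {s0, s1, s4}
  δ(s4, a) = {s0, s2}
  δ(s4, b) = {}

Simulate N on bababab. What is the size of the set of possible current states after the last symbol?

5

Start: {s0}
read b: {s1, s3}
read a: {s0, s1, s2, s3, s4}
read b: {s0, s1, s2, s3, s4}
read a: {s0, s1, s2, s3, s4}
read b: {s0, s1, s2, s3, s4}
read a: {s0, s1, s2, s3, s4}
read b: {s0, s1, s2, s3, s4}
Final reachable set {s0, s1, s2, s3, s4} has 5 states.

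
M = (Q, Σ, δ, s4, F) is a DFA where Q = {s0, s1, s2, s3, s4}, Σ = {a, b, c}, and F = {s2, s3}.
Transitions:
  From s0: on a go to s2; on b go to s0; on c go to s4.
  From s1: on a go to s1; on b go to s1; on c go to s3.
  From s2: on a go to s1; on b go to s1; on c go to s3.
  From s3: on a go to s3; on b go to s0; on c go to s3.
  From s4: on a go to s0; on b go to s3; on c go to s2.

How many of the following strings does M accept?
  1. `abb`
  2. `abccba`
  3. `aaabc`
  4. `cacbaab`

`abb`: rejected
`abccba`: rejected
`aaabc`: accepted
`cacbaab`: rejected

1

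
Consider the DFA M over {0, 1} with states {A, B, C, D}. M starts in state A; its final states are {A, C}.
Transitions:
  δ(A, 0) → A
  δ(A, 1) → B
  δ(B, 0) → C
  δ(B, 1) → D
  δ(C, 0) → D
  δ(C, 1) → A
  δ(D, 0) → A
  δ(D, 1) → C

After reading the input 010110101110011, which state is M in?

A --0--> A
A --1--> B
B --0--> C
C --1--> A
A --1--> B
B --0--> C
C --1--> A
A --0--> A
A --1--> B
B --1--> D
D --1--> C
C --0--> D
D --0--> A
A --1--> B
B --1--> D

D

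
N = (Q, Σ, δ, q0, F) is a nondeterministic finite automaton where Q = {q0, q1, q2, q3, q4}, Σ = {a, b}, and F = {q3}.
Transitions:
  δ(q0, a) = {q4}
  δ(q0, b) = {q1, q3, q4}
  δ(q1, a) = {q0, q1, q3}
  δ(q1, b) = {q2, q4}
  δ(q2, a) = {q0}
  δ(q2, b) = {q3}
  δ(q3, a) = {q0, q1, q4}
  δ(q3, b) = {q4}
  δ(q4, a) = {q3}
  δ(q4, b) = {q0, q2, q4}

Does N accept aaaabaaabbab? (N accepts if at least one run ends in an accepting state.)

accepted

Start: {q0}
read a: {q4}
read a: {q3}
read a: {q0, q1, q4}
read a: {q0, q1, q3, q4}
read b: {q0, q1, q2, q3, q4}
read a: {q0, q1, q3, q4}
read a: {q0, q1, q3, q4}
read a: {q0, q1, q3, q4}
read b: {q0, q1, q2, q3, q4}
read b: {q0, q1, q2, q3, q4}
read a: {q0, q1, q3, q4}
read b: {q0, q1, q2, q3, q4}
Reachable ∩ accepting = {q3} — nonempty.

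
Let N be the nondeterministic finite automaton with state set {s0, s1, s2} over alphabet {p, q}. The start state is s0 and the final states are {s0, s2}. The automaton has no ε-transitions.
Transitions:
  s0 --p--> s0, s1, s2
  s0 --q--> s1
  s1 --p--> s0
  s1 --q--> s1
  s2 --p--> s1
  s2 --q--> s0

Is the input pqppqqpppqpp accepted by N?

Start: {s0}
read p: {s0, s1, s2}
read q: {s0, s1}
read p: {s0, s1, s2}
read p: {s0, s1, s2}
read q: {s0, s1}
read q: {s1}
read p: {s0}
read p: {s0, s1, s2}
read p: {s0, s1, s2}
read q: {s0, s1}
read p: {s0, s1, s2}
read p: {s0, s1, s2}
Reachable ∩ accepting = {s0, s2} — nonempty.

accepted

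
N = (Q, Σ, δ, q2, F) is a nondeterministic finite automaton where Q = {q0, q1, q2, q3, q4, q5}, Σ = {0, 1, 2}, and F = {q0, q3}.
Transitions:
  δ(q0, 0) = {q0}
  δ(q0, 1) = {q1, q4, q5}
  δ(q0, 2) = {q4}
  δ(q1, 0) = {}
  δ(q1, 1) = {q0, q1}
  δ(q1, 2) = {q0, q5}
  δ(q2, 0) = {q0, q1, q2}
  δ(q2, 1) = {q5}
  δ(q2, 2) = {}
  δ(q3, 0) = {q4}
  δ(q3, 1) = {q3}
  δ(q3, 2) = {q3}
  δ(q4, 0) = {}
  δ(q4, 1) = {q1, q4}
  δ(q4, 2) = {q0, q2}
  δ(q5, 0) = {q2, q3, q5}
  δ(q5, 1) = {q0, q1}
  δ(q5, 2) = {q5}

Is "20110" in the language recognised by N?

rejected

Start: {q2}
read 2: {}
The reachable set is empty and stays empty for the remaining 4 symbols.
Reachable ∩ accepting = {} — empty.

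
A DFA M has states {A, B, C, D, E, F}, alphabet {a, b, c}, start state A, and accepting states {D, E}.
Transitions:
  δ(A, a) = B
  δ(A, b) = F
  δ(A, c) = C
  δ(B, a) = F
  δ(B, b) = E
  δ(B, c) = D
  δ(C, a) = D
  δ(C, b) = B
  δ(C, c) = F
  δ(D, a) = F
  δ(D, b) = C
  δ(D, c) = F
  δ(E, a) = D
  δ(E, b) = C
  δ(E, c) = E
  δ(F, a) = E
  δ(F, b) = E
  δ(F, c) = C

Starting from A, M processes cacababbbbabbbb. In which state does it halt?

C

A --c--> C
C --a--> D
D --c--> F
F --a--> E
E --b--> C
C --a--> D
D --b--> C
C --b--> B
B --b--> E
E --b--> C
C --a--> D
D --b--> C
C --b--> B
B --b--> E
E --b--> C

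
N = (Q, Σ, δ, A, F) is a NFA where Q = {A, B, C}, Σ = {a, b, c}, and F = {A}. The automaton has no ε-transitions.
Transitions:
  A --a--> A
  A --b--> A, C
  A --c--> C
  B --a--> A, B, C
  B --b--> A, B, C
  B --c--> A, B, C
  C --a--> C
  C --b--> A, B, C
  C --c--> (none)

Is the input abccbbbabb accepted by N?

Start: {A}
read a: {A}
read b: {A, C}
read c: {C}
read c: {}
The reachable set is empty and stays empty for the remaining 6 symbols.
Reachable ∩ accepting = {} — empty.

rejected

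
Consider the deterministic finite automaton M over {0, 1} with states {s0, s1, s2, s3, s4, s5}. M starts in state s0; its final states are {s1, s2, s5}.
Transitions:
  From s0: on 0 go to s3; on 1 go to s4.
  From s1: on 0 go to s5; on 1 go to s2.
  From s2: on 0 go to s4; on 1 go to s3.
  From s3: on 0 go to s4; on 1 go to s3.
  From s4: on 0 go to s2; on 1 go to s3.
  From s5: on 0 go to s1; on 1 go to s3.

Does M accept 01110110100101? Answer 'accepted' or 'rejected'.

rejected

s0 --0--> s3
s3 --1--> s3
s3 --1--> s3
s3 --1--> s3
s3 --0--> s4
s4 --1--> s3
s3 --1--> s3
s3 --0--> s4
s4 --1--> s3
s3 --0--> s4
s4 --0--> s2
s2 --1--> s3
s3 --0--> s4
s4 --1--> s3
End in state s3, which is not an accepting state.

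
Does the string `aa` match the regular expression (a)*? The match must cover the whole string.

yes

Split into 2 pieces a · a; each matches a.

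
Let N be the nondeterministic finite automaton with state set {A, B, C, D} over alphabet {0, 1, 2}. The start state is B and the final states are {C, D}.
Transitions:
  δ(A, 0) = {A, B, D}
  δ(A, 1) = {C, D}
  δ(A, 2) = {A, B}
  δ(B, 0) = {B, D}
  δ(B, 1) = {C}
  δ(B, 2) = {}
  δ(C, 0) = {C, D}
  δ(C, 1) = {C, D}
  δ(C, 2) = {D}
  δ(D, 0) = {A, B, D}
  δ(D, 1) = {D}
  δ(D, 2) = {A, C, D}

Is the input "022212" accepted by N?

accepted

Start: {B}
read 0: {B, D}
read 2: {A, C, D}
read 2: {A, B, C, D}
read 2: {A, B, C, D}
read 1: {C, D}
read 2: {A, C, D}
Reachable ∩ accepting = {C, D} — nonempty.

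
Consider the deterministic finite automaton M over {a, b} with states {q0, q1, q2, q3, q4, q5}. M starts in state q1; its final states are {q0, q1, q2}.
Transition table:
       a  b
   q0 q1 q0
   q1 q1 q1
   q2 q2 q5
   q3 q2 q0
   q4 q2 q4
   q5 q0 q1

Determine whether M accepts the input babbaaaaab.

q1 --b--> q1
q1 --a--> q1
q1 --b--> q1
q1 --b--> q1
q1 --a--> q1
q1 --a--> q1
q1 --a--> q1
q1 --a--> q1
q1 --a--> q1
q1 --b--> q1
End in state q1, which is an accepting state.

accepted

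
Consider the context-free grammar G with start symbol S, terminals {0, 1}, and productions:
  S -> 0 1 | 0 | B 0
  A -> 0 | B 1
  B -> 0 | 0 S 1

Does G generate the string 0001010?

S ⇒ B0 ⇒ 0S10 ⇒ 0B010 ⇒ 00S1010 ⇒ 0001010

yes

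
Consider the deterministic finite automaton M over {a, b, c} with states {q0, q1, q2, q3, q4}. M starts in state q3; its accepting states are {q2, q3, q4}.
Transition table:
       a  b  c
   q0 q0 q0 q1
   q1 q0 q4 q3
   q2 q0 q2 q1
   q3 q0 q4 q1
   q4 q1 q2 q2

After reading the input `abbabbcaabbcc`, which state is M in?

q3

q3 --a--> q0
q0 --b--> q0
q0 --b--> q0
q0 --a--> q0
q0 --b--> q0
q0 --b--> q0
q0 --c--> q1
q1 --a--> q0
q0 --a--> q0
q0 --b--> q0
q0 --b--> q0
q0 --c--> q1
q1 --c--> q3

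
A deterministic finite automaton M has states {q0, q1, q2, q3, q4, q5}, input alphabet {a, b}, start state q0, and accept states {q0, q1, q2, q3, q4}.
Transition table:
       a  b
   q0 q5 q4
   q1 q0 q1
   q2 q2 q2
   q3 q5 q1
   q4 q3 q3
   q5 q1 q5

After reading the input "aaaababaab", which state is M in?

q5

q0 --a--> q5
q5 --a--> q1
q1 --a--> q0
q0 --a--> q5
q5 --b--> q5
q5 --a--> q1
q1 --b--> q1
q1 --a--> q0
q0 --a--> q5
q5 --b--> q5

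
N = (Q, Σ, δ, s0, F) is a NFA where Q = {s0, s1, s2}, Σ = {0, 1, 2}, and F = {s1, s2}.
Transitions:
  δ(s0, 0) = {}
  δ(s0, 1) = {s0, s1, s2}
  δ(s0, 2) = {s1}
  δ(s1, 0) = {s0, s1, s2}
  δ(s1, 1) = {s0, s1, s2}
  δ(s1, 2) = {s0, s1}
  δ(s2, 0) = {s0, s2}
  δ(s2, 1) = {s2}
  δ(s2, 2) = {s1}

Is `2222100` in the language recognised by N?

accepted

Start: {s0}
read 2: {s1}
read 2: {s0, s1}
read 2: {s0, s1}
read 2: {s0, s1}
read 1: {s0, s1, s2}
read 0: {s0, s1, s2}
read 0: {s0, s1, s2}
Reachable ∩ accepting = {s1, s2} — nonempty.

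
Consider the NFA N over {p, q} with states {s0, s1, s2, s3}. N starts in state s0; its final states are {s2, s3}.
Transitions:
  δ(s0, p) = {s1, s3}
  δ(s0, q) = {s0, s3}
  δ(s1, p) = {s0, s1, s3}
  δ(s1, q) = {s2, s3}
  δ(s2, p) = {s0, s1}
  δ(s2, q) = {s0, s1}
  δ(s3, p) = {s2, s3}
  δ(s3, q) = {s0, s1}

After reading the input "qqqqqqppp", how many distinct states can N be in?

4

Start: {s0}
read q: {s0, s3}
read q: {s0, s1, s3}
read q: {s0, s1, s2, s3}
read q: {s0, s1, s2, s3}
read q: {s0, s1, s2, s3}
read q: {s0, s1, s2, s3}
read p: {s0, s1, s2, s3}
read p: {s0, s1, s2, s3}
read p: {s0, s1, s2, s3}
Final reachable set {s0, s1, s2, s3} has 4 states.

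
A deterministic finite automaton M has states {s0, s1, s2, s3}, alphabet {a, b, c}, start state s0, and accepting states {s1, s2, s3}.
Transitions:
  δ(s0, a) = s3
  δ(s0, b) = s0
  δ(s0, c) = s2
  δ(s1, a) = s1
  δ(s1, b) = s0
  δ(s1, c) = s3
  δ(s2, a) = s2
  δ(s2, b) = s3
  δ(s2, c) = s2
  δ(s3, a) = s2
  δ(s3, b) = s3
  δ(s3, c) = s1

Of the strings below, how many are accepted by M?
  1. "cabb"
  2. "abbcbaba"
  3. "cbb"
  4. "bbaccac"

"cabb": accepted
"abbcbaba": accepted
"cbb": accepted
"bbaccac": accepted

4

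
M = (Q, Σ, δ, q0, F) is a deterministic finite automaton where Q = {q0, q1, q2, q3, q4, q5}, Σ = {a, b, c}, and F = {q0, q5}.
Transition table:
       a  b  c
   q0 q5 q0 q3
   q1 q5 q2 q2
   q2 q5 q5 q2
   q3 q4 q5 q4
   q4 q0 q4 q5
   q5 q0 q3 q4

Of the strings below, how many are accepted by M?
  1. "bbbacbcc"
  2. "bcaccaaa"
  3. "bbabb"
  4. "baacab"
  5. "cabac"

2

"bbbacbcc": rejected
"bcaccaaa": accepted
"bbabb": accepted
"baacab": rejected
"cabac": rejected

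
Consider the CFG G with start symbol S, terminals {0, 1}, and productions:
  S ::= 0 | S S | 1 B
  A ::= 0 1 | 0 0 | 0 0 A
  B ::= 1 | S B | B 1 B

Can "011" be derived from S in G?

S ⇒ SS ⇒ 0S ⇒ 01B ⇒ 011

yes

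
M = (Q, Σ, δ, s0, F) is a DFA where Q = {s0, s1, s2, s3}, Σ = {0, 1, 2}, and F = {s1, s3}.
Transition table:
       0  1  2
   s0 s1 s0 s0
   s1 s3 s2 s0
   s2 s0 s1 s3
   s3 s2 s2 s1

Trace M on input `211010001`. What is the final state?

s0 --2--> s0
s0 --1--> s0
s0 --1--> s0
s0 --0--> s1
s1 --1--> s2
s2 --0--> s0
s0 --0--> s1
s1 --0--> s3
s3 --1--> s2

s2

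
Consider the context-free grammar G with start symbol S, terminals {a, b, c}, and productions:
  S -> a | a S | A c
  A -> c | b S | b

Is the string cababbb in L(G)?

no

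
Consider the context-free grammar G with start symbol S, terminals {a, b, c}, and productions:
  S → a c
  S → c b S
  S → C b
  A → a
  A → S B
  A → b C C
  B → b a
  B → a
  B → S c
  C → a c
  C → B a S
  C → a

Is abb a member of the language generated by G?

no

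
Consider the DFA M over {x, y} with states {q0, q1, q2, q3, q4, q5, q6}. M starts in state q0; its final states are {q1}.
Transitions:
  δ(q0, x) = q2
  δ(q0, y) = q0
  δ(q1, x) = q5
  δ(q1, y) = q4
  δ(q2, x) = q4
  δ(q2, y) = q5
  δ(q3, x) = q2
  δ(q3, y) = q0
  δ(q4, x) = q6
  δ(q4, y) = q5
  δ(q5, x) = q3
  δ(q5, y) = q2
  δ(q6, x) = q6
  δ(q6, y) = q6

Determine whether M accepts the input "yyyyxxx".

q0 --y--> q0
q0 --y--> q0
q0 --y--> q0
q0 --y--> q0
q0 --x--> q2
q2 --x--> q4
q4 --x--> q6
End in state q6, which is not an accepting state.

rejected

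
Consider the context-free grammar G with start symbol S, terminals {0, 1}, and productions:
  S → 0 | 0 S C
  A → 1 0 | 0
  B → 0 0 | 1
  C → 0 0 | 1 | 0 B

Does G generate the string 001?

S ⇒ 0SC ⇒ 00C ⇒ 001

yes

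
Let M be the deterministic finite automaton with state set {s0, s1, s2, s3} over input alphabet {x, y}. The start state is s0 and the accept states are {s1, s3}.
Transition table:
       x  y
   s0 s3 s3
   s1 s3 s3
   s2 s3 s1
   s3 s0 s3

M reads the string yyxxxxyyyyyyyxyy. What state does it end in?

s0 --y--> s3
s3 --y--> s3
s3 --x--> s0
s0 --x--> s3
s3 --x--> s0
s0 --x--> s3
s3 --y--> s3
s3 --y--> s3
s3 --y--> s3
s3 --y--> s3
s3 --y--> s3
s3 --y--> s3
s3 --y--> s3
s3 --x--> s0
s0 --y--> s3
s3 --y--> s3

s3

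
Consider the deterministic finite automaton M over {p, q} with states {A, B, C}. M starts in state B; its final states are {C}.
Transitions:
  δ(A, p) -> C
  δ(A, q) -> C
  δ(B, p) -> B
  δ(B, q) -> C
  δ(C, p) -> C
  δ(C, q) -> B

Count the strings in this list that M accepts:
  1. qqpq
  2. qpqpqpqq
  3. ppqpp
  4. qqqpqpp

3

qqpq: accepted
qpqpqpqq: accepted
ppqpp: accepted
qqqpqpp: rejected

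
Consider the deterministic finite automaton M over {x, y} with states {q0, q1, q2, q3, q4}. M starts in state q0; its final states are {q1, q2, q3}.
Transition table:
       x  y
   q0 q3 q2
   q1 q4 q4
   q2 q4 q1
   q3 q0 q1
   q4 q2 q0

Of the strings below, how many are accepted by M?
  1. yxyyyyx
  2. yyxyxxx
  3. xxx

yxyyyyx: accepted
yyxyxxx: accepted
xxx: accepted

3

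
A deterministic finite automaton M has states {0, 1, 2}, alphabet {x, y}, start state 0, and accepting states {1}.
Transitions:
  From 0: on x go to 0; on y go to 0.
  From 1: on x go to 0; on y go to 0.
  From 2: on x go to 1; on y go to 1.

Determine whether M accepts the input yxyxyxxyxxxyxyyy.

0 --y--> 0
0 --x--> 0
0 --y--> 0
0 --x--> 0
0 --y--> 0
0 --x--> 0
0 --x--> 0
0 --y--> 0
0 --x--> 0
0 --x--> 0
0 --x--> 0
0 --y--> 0
0 --x--> 0
0 --y--> 0
0 --y--> 0
0 --y--> 0
End in state 0, which is not an accepting state.

rejected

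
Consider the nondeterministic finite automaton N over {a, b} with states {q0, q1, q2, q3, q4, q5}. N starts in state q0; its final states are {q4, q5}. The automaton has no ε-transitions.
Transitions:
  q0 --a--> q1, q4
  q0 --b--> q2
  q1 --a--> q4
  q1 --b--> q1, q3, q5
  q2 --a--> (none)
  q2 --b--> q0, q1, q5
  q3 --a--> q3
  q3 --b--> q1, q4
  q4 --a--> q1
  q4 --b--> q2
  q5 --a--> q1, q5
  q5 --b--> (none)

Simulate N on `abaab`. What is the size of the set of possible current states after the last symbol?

5

Start: {q0}
read a: {q1, q4}
read b: {q1, q2, q3, q5}
read a: {q1, q3, q4, q5}
read a: {q1, q3, q4, q5}
read b: {q1, q2, q3, q4, q5}
Final reachable set {q1, q2, q3, q4, q5} has 5 states.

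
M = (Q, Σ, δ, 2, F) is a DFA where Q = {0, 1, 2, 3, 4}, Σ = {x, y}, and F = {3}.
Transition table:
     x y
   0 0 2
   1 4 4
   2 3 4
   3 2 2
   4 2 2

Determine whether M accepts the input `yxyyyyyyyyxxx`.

accepted

2 --y--> 4
4 --x--> 2
2 --y--> 4
4 --y--> 2
2 --y--> 4
4 --y--> 2
2 --y--> 4
4 --y--> 2
2 --y--> 4
4 --y--> 2
2 --x--> 3
3 --x--> 2
2 --x--> 3
End in state 3, which is an accepting state.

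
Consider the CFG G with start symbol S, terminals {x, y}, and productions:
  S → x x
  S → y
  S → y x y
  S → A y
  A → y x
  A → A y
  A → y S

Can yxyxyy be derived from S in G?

no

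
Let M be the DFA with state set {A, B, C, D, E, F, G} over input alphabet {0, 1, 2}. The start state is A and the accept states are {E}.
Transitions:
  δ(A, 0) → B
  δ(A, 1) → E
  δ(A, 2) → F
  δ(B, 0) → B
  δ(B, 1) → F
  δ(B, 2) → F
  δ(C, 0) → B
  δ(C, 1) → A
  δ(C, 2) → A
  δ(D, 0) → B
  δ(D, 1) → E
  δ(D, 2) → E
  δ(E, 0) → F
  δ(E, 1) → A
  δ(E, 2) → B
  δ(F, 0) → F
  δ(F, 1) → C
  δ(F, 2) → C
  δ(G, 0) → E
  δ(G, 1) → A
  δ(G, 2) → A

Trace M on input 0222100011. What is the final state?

A --0--> B
B --2--> F
F --2--> C
C --2--> A
A --1--> E
E --0--> F
F --0--> F
F --0--> F
F --1--> C
C --1--> A

A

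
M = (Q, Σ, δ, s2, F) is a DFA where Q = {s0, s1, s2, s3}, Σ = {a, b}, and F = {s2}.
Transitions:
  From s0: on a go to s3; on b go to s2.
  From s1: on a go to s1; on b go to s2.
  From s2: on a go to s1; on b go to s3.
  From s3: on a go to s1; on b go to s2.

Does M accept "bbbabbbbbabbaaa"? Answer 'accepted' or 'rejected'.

rejected

s2 --b--> s3
s3 --b--> s2
s2 --b--> s3
s3 --a--> s1
s1 --b--> s2
s2 --b--> s3
s3 --b--> s2
s2 --b--> s3
s3 --b--> s2
s2 --a--> s1
s1 --b--> s2
s2 --b--> s3
s3 --a--> s1
s1 --a--> s1
s1 --a--> s1
End in state s1, which is not an accepting state.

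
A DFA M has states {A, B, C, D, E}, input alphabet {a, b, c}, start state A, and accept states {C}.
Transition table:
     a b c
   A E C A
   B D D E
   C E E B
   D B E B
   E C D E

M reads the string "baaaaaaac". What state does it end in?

E

A --b--> C
C --a--> E
E --a--> C
C --a--> E
E --a--> C
C --a--> E
E --a--> C
C --a--> E
E --c--> E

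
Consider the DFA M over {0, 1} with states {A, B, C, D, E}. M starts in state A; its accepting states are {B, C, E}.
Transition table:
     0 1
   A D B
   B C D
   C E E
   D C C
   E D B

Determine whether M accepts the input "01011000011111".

accepted

A --0--> D
D --1--> C
C --0--> E
E --1--> B
B --1--> D
D --0--> C
C --0--> E
E --0--> D
D --0--> C
C --1--> E
E --1--> B
B --1--> D
D --1--> C
C --1--> E
End in state E, which is an accepting state.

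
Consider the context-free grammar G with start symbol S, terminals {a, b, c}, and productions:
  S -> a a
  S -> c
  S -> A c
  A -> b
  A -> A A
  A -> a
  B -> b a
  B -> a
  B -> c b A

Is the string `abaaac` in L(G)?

S ⇒ Ac ⇒ AAc ⇒ aAc ⇒ aAAc ⇒ aAAAc ⇒ abAAc ⇒ abaAc ⇒ abaAAc ⇒ abaaAc ⇒ abaaac

yes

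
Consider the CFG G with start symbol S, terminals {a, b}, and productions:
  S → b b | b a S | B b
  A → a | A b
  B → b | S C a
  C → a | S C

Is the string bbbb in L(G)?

no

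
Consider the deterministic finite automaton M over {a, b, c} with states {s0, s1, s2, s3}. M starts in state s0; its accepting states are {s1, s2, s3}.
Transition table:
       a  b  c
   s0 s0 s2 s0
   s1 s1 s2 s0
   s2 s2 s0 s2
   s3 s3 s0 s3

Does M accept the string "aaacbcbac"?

rejected

s0 --a--> s0
s0 --a--> s0
s0 --a--> s0
s0 --c--> s0
s0 --b--> s2
s2 --c--> s2
s2 --b--> s0
s0 --a--> s0
s0 --c--> s0
End in state s0, which is not an accepting state.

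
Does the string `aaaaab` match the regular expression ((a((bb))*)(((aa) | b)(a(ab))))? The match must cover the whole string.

Split as a·aaaab: (a((bb))*) matches a and (((aa)|b)(a(ab))) matches aaaab.

yes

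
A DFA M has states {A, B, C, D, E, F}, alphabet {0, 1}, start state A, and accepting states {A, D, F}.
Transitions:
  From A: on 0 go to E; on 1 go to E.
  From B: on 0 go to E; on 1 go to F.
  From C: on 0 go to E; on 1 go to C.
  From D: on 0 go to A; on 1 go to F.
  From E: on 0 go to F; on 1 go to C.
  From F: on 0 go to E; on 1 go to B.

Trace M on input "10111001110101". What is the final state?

C

A --1--> E
E --0--> F
F --1--> B
B --1--> F
F --1--> B
B --0--> E
E --0--> F
F --1--> B
B --1--> F
F --1--> B
B --0--> E
E --1--> C
C --0--> E
E --1--> C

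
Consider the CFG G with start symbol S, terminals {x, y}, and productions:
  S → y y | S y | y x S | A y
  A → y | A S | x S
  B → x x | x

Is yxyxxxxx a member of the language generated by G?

no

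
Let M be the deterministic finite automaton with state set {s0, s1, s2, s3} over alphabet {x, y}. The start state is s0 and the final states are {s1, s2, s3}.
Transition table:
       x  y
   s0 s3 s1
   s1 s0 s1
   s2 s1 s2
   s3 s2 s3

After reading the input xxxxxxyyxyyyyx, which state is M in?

s0

s0 --x--> s3
s3 --x--> s2
s2 --x--> s1
s1 --x--> s0
s0 --x--> s3
s3 --x--> s2
s2 --y--> s2
s2 --y--> s2
s2 --x--> s1
s1 --y--> s1
s1 --y--> s1
s1 --y--> s1
s1 --y--> s1
s1 --x--> s0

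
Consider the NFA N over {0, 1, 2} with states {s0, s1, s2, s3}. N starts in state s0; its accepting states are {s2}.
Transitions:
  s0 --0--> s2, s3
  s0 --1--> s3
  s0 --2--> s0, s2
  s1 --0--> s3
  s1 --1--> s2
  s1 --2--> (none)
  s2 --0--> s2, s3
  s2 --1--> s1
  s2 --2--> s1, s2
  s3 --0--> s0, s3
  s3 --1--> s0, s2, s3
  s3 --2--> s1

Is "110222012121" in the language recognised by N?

accepted

Start: {s0}
read 1: {s3}
read 1: {s0, s2, s3}
read 0: {s0, s2, s3}
read 2: {s0, s1, s2}
read 2: {s0, s1, s2}
read 2: {s0, s1, s2}
read 0: {s2, s3}
read 1: {s0, s1, s2, s3}
read 2: {s0, s1, s2}
read 1: {s1, s2, s3}
read 2: {s1, s2}
read 1: {s1, s2}
Reachable ∩ accepting = {s2} — nonempty.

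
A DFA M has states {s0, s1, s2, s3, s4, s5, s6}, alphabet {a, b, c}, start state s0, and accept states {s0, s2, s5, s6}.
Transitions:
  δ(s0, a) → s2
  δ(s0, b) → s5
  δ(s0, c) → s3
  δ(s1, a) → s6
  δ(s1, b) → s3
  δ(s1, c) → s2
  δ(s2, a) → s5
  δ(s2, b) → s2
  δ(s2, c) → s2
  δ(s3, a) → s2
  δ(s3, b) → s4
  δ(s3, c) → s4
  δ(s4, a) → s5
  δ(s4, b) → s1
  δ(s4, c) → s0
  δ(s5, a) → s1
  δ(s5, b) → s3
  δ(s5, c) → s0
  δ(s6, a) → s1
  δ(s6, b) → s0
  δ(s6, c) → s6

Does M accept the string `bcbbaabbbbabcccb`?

accepted

s0 --b--> s5
s5 --c--> s0
s0 --b--> s5
s5 --b--> s3
s3 --a--> s2
s2 --a--> s5
s5 --b--> s3
s3 --b--> s4
s4 --b--> s1
s1 --b--> s3
s3 --a--> s2
s2 --b--> s2
s2 --c--> s2
s2 --c--> s2
s2 --c--> s2
s2 --b--> s2
End in state s2, which is an accepting state.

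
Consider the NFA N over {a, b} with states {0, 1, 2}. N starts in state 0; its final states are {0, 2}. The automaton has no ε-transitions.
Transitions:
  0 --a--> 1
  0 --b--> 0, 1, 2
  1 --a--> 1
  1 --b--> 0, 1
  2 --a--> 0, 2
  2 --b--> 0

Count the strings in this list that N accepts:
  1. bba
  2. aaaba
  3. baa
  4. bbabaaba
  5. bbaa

4

bba: accepted
aaaba: rejected
baa: accepted
bbabaaba: accepted
bbaa: accepted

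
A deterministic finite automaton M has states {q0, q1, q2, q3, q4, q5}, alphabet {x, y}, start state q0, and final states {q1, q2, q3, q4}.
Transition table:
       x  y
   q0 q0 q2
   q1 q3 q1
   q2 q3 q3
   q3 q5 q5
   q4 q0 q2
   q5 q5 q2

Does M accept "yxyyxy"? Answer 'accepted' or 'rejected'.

q0 --y--> q2
q2 --x--> q3
q3 --y--> q5
q5 --y--> q2
q2 --x--> q3
q3 --y--> q5
End in state q5, which is not an accepting state.

rejected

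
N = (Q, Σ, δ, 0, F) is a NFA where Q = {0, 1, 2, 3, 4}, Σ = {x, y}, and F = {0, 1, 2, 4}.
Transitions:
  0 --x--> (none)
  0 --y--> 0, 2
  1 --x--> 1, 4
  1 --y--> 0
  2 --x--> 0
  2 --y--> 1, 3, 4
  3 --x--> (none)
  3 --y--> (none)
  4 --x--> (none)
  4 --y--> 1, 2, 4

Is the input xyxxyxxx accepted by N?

Start: {0}
read x: {}
The reachable set is empty and stays empty for the remaining 7 symbols.
Reachable ∩ accepting = {} — empty.

rejected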